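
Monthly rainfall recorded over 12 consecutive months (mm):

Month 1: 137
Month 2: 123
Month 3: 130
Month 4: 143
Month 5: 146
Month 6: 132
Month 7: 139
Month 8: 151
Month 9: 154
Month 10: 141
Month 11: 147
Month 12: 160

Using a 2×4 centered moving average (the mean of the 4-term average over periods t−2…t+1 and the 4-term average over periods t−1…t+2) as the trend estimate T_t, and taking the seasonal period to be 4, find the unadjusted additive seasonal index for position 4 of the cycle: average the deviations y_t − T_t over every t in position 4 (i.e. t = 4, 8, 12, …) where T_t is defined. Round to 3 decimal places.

Season position 4 occurs at t = 4, 8 (where T_t is defined).
t=4: T_4 = 136.62500; y_4 − T_4 = 143 − 136.62500 = 6.37500
t=8: T_8 = 145.12500; y_8 − T_8 = 151 − 145.12500 = 5.87500
Mean deviation: (6.37500 + 5.87500) / 2 = 6.125

6.125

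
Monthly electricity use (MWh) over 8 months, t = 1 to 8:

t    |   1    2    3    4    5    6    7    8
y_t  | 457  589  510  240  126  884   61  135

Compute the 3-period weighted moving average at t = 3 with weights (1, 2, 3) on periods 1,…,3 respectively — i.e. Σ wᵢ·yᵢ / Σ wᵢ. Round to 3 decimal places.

527.500

Weighted sum: 1·457 + 2·589 + 3·510 = 457 + 1178 + 1530 = 3165
Weight total: 1 + 2 + 3 = 6
WMA = 3165 / 6 = 527.500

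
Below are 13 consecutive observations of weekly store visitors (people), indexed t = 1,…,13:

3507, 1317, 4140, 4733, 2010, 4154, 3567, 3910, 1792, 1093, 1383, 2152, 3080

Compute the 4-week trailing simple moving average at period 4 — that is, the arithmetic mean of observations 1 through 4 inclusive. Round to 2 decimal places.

Sum of periods 1–4: 3507 + 1317 + 4140 + 4733 = 13697
Divide by 4: 13697 / 4 = 3424.25

3424.25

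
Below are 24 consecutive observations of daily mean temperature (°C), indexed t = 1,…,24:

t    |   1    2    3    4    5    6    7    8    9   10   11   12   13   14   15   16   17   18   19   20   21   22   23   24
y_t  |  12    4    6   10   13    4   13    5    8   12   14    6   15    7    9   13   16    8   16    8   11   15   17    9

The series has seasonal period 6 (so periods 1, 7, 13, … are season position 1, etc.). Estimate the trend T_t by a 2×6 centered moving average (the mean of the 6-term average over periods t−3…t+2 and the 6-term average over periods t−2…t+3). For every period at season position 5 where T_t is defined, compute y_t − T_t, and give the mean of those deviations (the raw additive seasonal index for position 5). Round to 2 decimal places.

4.28

Season position 5 occurs at t = 5, 11, 17 (where T_t is defined).
t=5: T_5 = 8.4167; y_5 − T_5 = 13 − 8.4167 = 4.5833
t=11: T_11 = 10.1667; y_11 − T_11 = 14 − 10.1667 = 3.8333
t=17: T_17 = 11.5833; y_17 − T_17 = 16 − 11.5833 = 4.4167
Mean deviation: (4.5833 + 3.8333 + 4.4167) / 3 = 4.28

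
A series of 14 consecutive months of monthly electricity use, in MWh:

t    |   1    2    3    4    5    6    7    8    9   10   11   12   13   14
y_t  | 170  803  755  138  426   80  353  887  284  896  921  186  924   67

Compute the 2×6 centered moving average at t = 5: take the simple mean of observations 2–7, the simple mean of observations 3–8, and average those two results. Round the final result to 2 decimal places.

432.83

Sum over 2–7: 803 + 755 + 138 + 426 + 80 + 353 = 2555
Sum over 3–8: 755 + 138 + 426 + 80 + 353 + 887 = 2639
CMA at t=5 = (2555 + 2639) / (2·6) = 5194 / 12 = 432.83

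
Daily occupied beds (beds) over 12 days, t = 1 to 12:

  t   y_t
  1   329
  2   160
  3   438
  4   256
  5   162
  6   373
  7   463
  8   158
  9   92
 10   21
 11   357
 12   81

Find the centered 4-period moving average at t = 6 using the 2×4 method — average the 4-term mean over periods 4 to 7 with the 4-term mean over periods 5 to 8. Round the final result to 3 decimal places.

301.250

Sum over 4–7: 256 + 162 + 373 + 463 = 1254
Sum over 5–8: 162 + 373 + 463 + 158 = 1156
CMA at t=6 = (1254 + 1156) / (2·4) = 2410 / 8 = 301.250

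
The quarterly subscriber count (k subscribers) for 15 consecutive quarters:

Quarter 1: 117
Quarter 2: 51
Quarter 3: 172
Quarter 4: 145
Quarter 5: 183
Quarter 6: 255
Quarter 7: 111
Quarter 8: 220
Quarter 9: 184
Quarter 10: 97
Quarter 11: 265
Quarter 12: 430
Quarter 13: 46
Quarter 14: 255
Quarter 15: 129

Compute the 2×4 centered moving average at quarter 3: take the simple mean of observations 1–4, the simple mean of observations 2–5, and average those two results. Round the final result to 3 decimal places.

129.500

Sum over 1–4: 117 + 51 + 172 + 145 = 485
Sum over 2–5: 51 + 172 + 145 + 183 = 551
CMA at t=3 = (485 + 551) / (2·4) = 1036 / 8 = 129.500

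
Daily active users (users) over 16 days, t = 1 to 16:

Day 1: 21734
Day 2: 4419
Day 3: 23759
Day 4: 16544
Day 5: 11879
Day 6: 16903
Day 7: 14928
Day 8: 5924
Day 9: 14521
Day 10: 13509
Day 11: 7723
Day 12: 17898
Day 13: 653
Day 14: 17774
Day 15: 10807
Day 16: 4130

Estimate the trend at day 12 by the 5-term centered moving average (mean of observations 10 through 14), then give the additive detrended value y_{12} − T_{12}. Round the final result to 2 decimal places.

Trend T_12 = (13509 + 7723 + 17898 + 653 + 17774) / 5 = 57557/5 = 11511.4000
Detrended value: 17898 − 11511.4000 = 6386.60

6386.60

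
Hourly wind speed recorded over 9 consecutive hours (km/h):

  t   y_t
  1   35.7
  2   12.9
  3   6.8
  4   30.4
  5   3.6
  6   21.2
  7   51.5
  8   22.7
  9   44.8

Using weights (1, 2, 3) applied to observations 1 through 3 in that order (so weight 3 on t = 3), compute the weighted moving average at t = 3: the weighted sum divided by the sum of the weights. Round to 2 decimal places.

Weighted sum: 1·35.7 + 2·12.9 + 3·6.8 = 35.7 + 25.8 + 20.4 = 81.9
Weight total: 1 + 2 + 3 = 6
WMA = 81.9 / 6 = 13.65

13.65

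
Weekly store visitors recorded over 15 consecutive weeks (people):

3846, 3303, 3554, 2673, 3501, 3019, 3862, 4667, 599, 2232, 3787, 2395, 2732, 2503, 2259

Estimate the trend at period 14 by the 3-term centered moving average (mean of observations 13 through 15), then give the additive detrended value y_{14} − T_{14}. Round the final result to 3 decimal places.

5.000

Trend T_14 = (2732 + 2503 + 2259) / 3 = 7494/3 = 2498.00000
Detrended value: 2503 − 2498.00000 = 5.000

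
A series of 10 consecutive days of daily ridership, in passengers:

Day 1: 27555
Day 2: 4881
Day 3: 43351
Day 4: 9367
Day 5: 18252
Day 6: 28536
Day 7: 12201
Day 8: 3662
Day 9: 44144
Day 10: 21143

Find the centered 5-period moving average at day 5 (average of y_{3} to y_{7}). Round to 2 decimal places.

Sum of periods 3–7: 43351 + 9367 + 18252 + 28536 + 12201 = 111707
Divide by 5: 111707 / 5 = 22341.40

22341.40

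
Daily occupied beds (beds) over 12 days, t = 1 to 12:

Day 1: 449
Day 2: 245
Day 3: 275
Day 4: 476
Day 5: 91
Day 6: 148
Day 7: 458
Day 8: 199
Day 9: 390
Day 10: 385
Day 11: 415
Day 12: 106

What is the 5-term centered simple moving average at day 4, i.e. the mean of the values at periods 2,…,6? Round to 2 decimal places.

247.00

Sum of periods 2–6: 245 + 275 + 476 + 91 + 148 = 1235
Divide by 5: 1235 / 5 = 247.00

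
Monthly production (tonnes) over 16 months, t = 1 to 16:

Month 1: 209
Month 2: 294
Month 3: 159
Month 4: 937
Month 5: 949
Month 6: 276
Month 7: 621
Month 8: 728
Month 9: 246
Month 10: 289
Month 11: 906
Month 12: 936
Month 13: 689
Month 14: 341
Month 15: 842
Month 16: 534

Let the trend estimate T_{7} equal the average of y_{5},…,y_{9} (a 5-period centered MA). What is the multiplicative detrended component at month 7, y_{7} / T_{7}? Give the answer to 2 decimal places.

Trend T_7 = (949 + 276 + 621 + 728 + 246) / 5 = 2820/5 = 564.0000
Ratio to trend: 621 / 564.0000 = 1.10

1.10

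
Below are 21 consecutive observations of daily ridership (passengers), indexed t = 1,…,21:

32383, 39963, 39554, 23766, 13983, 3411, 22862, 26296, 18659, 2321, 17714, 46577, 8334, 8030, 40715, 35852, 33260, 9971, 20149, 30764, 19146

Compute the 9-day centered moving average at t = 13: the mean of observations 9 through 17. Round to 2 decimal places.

23495.78

Sum of periods 9–17: 18659 + 2321 + 17714 + 46577 + 8334 + 8030 + 40715 + 35852 + 33260 = 211462
Divide by 9: 211462 / 9 = 23495.78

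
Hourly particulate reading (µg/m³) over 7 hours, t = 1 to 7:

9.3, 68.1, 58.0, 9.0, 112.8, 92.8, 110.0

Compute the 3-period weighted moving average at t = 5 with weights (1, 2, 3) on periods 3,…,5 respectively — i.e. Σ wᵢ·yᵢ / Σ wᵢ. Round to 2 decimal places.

69.07

Weighted sum: 1·58.0 + 2·9.0 + 3·112.8 = 58.0 + 18.0 + 338.4 = 414.4
Weight total: 1 + 2 + 3 = 6
WMA = 414.4 / 6 = 69.07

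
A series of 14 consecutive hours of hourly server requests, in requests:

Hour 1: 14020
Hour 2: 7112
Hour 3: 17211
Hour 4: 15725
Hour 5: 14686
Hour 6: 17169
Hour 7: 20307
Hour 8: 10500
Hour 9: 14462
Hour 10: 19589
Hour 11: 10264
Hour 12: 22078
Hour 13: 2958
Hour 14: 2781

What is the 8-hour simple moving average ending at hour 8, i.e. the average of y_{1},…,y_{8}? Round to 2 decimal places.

Sum of periods 1–8: 14020 + 7112 + 17211 + 15725 + 14686 + 17169 + 20307 + 10500 = 116730
Divide by 8: 116730 / 8 = 14591.25

14591.25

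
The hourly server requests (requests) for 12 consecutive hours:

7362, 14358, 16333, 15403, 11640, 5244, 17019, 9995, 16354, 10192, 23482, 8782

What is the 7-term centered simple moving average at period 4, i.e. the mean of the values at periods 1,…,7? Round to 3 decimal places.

Sum of periods 1–7: 7362 + 14358 + 16333 + 15403 + 11640 + 5244 + 17019 = 87359
Divide by 7: 87359 / 7 = 12479.857

12479.857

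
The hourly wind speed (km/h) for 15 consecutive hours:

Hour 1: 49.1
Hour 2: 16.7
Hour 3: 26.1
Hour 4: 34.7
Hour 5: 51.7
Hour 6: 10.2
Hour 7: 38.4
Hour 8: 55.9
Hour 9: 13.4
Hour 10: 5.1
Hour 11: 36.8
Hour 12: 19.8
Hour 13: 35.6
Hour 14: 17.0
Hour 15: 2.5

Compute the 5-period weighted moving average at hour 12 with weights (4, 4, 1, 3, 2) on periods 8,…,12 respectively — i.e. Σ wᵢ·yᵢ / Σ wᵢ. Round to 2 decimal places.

30.88

Weighted sum: 4·55.9 + 4·13.4 + 1·5.1 + 3·36.8 + 2·19.8 = 223.6 + 53.6 + 5.1 + 110.4 + 39.6 = 432.3
Weight total: 4 + 4 + 1 + 3 + 2 = 14
WMA = 432.3 / 14 = 30.88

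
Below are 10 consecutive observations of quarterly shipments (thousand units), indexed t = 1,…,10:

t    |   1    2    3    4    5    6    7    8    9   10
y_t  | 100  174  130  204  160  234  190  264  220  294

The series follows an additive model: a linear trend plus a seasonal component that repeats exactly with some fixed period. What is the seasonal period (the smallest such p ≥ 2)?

2

First differences y_{t+1} − y_t: 74, -44, 74, -44, 74, -44, …
The difference pattern repeats every 2 terms and not for any smaller step, so p = 2.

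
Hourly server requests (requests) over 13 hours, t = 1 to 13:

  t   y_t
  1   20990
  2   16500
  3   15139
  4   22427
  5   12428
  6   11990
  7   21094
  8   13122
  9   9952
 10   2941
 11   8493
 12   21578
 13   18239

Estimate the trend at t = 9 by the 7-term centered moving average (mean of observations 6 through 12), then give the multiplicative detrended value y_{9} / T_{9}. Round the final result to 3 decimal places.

Trend T_9 = (11990 + 21094 + 13122 + 9952 + 2941 + 8493 + 21578) / 7 = 89170/7 = 12738.57143
Ratio to trend: 9952 / 12738.57143 = 0.781

0.781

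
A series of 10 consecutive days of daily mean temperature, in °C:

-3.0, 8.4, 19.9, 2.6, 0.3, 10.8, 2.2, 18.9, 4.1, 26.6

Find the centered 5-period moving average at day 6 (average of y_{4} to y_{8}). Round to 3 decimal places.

6.960

Sum of periods 4–8: 2.6 + 0.3 + 10.8 + 2.2 + 18.9 = 34.8
Divide by 5: 34.8 / 5 = 6.960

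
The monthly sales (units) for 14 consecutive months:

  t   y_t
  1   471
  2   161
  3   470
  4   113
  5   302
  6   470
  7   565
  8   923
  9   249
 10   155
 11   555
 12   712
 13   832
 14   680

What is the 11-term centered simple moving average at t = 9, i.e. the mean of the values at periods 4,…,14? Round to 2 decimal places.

505.09

Sum of periods 4–14: 113 + 302 + 470 + 565 + 923 + 249 + 155 + 555 + 712 + 832 + 680 = 5556
Divide by 11: 5556 / 11 = 505.09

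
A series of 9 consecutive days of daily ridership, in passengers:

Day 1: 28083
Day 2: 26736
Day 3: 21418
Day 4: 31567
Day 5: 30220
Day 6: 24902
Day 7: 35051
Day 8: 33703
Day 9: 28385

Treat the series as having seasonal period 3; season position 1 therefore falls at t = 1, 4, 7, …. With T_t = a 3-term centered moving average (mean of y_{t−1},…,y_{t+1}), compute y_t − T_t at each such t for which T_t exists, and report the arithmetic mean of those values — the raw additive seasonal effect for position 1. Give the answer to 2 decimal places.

Season position 1 occurs at t = 4, 7 (where T_t is defined).
t=4: T_4 = 27735.0000; y_4 − T_4 = 31567 − 27735.0000 = 3832.0000
t=7: T_7 = 31218.6667; y_7 − T_7 = 35051 − 31218.6667 = 3832.3333
Mean deviation: (3832.0000 + 3832.3333) / 2 = 3832.17

3832.17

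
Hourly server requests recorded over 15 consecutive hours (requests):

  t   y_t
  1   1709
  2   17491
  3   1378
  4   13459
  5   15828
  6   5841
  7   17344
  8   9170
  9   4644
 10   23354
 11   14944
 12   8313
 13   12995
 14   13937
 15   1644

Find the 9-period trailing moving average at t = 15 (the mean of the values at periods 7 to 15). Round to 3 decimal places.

Sum of periods 7–15: 17344 + 9170 + 4644 + 23354 + 14944 + 8313 + 12995 + 13937 + 1644 = 106345
Divide by 9: 106345 / 9 = 11816.111

11816.111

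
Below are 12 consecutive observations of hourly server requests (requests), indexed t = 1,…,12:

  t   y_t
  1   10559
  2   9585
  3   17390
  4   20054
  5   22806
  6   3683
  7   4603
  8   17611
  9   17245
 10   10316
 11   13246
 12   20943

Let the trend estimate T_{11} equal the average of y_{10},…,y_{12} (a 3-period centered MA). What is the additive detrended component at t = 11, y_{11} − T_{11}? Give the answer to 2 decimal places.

-1589.00

Trend T_11 = (10316 + 13246 + 20943) / 3 = 44505/3 = 14835.0000
Detrended value: 13246 − 14835.0000 = -1589.00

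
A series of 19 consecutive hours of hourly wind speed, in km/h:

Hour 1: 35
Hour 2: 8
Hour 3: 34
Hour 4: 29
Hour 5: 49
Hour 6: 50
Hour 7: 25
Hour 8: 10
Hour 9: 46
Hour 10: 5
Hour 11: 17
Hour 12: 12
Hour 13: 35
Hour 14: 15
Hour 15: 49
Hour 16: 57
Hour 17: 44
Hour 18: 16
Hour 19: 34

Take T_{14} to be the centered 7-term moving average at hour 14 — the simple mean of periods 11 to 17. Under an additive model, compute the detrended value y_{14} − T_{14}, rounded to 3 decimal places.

Trend T_14 = (17 + 12 + 35 + 15 + 49 + 57 + 44) / 7 = 229/7 = 32.71429
Detrended value: 15 − 32.71429 = -17.714

-17.714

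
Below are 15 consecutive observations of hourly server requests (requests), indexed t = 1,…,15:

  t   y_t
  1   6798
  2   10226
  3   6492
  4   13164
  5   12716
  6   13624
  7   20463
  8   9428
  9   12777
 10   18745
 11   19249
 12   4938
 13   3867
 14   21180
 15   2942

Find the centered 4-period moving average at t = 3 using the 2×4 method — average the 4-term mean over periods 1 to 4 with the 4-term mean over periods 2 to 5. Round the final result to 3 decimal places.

9909.750

Sum over 1–4: 6798 + 10226 + 6492 + 13164 = 36680
Sum over 2–5: 10226 + 6492 + 13164 + 12716 = 42598
CMA at t=3 = (36680 + 42598) / (2·4) = 79278 / 8 = 9909.750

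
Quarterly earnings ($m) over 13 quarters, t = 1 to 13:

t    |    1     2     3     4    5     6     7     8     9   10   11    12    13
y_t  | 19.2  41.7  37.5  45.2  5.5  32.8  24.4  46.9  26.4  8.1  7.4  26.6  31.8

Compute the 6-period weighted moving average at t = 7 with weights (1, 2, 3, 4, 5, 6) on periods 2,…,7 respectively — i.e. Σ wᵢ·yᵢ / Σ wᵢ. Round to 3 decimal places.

27.843

Weighted sum: 1·41.7 + 2·37.5 + 3·45.2 + 4·5.5 + 5·32.8 + 6·24.4 = 41.7 + 75.0 + 135.6 + 22.0 + 164.0 + 146.4 = 584.7
Weight total: 1 + 2 + 3 + 4 + 5 + 6 = 21
WMA = 584.7 / 21 = 27.843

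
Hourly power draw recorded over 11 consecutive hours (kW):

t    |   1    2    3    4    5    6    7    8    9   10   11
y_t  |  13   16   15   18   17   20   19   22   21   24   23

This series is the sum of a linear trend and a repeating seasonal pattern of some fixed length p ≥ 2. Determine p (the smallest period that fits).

First differences y_{t+1} − y_t: 3, -1, 3, -1, 3, -1, …
The difference pattern repeats every 2 terms and not for any smaller step, so p = 2.

2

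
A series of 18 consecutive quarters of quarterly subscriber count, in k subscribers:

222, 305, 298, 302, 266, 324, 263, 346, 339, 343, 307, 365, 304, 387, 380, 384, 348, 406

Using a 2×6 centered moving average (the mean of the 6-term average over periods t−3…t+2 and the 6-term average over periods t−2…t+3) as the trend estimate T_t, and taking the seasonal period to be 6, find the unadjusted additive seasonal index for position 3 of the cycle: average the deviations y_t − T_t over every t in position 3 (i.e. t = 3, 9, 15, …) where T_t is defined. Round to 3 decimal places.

15.250

Season position 3 occurs at t = 9, 15 (where T_t is defined).
t=9: T_9 = 323.75000; y_9 − T_9 = 339 − 323.75000 = 15.25000
t=15: T_15 = 364.75000; y_15 − T_15 = 380 − 364.75000 = 15.25000
Mean deviation: (15.25000 + 15.25000) / 2 = 15.250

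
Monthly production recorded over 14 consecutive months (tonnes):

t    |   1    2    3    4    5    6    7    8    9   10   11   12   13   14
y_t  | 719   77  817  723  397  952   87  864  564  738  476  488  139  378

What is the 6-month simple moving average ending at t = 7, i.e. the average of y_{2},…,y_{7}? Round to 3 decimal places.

Sum of periods 2–7: 77 + 817 + 723 + 397 + 952 + 87 = 3053
Divide by 6: 3053 / 6 = 508.833

508.833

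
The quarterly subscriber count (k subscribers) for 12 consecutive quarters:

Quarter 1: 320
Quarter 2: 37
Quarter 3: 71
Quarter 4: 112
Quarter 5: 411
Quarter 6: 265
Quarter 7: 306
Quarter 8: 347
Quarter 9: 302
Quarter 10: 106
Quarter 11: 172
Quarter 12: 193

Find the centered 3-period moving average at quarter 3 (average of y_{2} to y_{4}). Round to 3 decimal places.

Sum of periods 2–4: 37 + 71 + 112 = 220
Divide by 3: 220 / 3 = 73.333

73.333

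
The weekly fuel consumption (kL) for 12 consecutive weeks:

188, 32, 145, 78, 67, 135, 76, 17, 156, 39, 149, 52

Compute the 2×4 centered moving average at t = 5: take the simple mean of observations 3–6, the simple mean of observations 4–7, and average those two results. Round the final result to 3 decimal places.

Sum over 3–6: 145 + 78 + 67 + 135 = 425
Sum over 4–7: 78 + 67 + 135 + 76 = 356
CMA at t=5 = (425 + 356) / (2·4) = 781 / 8 = 97.625

97.625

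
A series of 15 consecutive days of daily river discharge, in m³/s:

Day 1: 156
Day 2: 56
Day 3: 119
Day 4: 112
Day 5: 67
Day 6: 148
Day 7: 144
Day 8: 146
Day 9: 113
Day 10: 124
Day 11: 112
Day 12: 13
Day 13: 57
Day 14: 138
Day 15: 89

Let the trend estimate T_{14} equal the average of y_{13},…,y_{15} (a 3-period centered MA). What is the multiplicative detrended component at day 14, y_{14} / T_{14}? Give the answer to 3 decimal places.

1.458

Trend T_14 = (57 + 138 + 89) / 3 = 284/3 = 94.66667
Ratio to trend: 138 / 94.66667 = 1.458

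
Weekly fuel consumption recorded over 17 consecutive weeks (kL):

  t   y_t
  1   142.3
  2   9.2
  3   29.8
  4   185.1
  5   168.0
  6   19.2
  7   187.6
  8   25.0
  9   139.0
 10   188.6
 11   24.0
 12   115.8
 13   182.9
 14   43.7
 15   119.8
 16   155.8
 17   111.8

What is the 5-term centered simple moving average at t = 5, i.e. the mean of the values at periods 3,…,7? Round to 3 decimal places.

Sum of periods 3–7: 29.8 + 185.1 + 168.0 + 19.2 + 187.6 = 589.7
Divide by 5: 589.7 / 5 = 117.940

117.940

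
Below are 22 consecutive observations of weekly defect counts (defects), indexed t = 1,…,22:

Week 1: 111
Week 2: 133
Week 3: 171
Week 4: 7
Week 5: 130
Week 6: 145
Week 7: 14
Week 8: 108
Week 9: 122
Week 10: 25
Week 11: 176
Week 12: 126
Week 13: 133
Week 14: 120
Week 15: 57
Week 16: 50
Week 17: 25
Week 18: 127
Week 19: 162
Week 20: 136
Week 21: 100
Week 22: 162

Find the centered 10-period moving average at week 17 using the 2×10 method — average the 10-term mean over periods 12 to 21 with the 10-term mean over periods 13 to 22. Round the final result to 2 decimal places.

105.40

Sum over 12–21: 126 + 133 + 120 + 57 + 50 + 25 + 127 + 162 + 136 + 100 = 1036
Sum over 13–22: 133 + 120 + 57 + 50 + 25 + 127 + 162 + 136 + 100 + 162 = 1072
CMA at t=17 = (1036 + 1072) / (2·10) = 2108 / 20 = 105.40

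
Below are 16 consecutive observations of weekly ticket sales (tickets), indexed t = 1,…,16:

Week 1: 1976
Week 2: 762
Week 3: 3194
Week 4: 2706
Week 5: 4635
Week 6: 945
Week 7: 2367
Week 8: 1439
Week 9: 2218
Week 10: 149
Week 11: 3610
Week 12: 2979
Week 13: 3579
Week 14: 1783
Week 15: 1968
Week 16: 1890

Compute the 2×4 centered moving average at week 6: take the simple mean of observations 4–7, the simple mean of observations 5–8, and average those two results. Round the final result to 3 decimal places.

2504.875

Sum over 4–7: 2706 + 4635 + 945 + 2367 = 10653
Sum over 5–8: 4635 + 945 + 2367 + 1439 = 9386
CMA at t=6 = (10653 + 9386) / (2·4) = 20039 / 8 = 2504.875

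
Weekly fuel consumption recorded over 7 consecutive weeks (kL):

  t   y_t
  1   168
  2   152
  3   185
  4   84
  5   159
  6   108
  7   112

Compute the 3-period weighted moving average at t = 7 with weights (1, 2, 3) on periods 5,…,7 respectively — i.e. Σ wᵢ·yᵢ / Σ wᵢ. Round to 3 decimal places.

Weighted sum: 1·159 + 2·108 + 3·112 = 159 + 216 + 336 = 711
Weight total: 1 + 2 + 3 = 6
WMA = 711 / 6 = 118.500

118.500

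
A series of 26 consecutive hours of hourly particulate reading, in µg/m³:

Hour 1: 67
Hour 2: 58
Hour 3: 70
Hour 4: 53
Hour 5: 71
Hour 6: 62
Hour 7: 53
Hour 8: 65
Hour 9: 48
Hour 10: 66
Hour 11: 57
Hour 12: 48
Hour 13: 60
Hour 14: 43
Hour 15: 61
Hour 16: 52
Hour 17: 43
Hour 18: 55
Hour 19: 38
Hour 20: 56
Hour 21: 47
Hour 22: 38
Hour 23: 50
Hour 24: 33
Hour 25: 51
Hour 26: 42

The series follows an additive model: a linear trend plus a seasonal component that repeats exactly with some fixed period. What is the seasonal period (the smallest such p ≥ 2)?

First differences y_{t+1} − y_t: -9, 12, -17, 18, -9, -9, 12, -17, 18, -9, -9, 12, …
The difference pattern repeats every 5 terms and not for any smaller step, so p = 5.

5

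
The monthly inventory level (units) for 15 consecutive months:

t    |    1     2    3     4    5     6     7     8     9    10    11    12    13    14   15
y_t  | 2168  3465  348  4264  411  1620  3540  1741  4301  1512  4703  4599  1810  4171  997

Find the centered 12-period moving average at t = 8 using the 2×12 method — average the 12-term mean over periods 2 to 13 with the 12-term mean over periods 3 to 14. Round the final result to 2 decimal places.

2722.25

Sum over 2–13: 3465 + 348 + 4264 + 411 + 1620 + 3540 + 1741 + 4301 + 1512 + 4703 + 4599 + 1810 = 32314
Sum over 3–14: 348 + 4264 + 411 + 1620 + 3540 + 1741 + 4301 + 1512 + 4703 + 4599 + 1810 + 4171 = 33020
CMA at t=8 = (32314 + 33020) / (2·12) = 65334 / 24 = 2722.25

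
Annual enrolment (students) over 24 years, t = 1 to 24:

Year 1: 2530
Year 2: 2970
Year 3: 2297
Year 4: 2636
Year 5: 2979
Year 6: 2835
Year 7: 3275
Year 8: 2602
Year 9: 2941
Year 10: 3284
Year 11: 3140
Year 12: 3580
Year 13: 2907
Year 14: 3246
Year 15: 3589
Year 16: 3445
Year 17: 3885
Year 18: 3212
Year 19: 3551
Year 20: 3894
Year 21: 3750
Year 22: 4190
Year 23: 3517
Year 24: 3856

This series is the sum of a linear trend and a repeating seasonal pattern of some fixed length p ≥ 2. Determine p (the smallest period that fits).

First differences y_{t+1} − y_t: 440, -673, 339, 343, -144, 440, -673, 339, 343, -144, 440, -673, …
The difference pattern repeats every 5 terms and not for any smaller step, so p = 5.

5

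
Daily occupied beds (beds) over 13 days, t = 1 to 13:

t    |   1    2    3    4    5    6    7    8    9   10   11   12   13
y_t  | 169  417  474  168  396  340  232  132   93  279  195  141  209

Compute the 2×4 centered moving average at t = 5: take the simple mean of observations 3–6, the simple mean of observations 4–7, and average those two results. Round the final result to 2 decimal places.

314.25

Sum over 3–6: 474 + 168 + 396 + 340 = 1378
Sum over 4–7: 168 + 396 + 340 + 232 = 1136
CMA at t=5 = (1378 + 1136) / (2·4) = 2514 / 8 = 314.25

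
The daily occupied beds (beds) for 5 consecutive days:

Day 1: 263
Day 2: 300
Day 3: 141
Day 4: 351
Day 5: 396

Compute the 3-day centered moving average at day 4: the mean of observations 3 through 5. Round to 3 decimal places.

Sum of periods 3–5: 141 + 351 + 396 = 888
Divide by 3: 888 / 3 = 296.000

296.000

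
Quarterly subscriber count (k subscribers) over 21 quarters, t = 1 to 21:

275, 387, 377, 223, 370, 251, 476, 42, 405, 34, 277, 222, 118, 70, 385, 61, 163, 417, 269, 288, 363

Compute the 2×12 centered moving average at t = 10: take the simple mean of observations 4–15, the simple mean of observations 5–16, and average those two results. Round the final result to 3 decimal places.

232.667

Sum over 4–15: 223 + 370 + 251 + 476 + 42 + 405 + 34 + 277 + 222 + 118 + 70 + 385 = 2873
Sum over 5–16: 370 + 251 + 476 + 42 + 405 + 34 + 277 + 222 + 118 + 70 + 385 + 61 = 2711
CMA at t=10 = (2873 + 2711) / (2·12) = 5584 / 24 = 232.667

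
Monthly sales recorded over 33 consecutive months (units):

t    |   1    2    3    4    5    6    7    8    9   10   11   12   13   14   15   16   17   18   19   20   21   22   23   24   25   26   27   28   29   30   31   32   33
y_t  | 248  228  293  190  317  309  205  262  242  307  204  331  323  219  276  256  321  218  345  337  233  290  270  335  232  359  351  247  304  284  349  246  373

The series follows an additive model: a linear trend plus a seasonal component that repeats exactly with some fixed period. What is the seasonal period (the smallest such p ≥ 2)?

First differences y_{t+1} − y_t: -20, 65, -103, 127, -8, -104, 57, -20, 65, -103, 127, -8, -104, 57, -20, 65, …
The difference pattern repeats every 7 terms and not for any smaller step, so p = 7.

7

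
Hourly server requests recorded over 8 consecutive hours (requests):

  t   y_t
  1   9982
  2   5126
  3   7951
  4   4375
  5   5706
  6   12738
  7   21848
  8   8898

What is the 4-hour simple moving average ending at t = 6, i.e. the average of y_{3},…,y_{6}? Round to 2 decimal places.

7692.50

Sum of periods 3–6: 7951 + 4375 + 5706 + 12738 = 30770
Divide by 4: 30770 / 4 = 7692.50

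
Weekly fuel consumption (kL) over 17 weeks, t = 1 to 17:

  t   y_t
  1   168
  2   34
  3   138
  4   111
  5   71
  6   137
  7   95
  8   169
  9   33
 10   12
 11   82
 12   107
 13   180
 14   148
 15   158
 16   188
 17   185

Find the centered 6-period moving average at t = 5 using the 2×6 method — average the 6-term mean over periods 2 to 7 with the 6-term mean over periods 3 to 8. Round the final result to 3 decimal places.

108.917

Sum over 2–7: 34 + 138 + 111 + 71 + 137 + 95 = 586
Sum over 3–8: 138 + 111 + 71 + 137 + 95 + 169 = 721
CMA at t=5 = (586 + 721) / (2·6) = 1307 / 12 = 108.917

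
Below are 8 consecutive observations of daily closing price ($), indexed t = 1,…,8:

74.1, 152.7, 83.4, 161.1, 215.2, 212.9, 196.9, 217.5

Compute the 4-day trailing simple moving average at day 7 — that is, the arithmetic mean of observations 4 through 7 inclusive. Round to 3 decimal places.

196.525

Sum of periods 4–7: 161.1 + 215.2 + 212.9 + 196.9 = 786.1
Divide by 4: 786.1 / 4 = 196.525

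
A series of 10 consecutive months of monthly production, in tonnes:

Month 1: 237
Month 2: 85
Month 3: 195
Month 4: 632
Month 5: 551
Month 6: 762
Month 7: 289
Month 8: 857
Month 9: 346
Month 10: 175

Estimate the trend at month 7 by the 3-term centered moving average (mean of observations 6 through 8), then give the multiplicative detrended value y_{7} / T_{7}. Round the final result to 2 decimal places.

0.45

Trend T_7 = (762 + 289 + 857) / 3 = 1908/3 = 636.0000
Ratio to trend: 289 / 636.0000 = 0.45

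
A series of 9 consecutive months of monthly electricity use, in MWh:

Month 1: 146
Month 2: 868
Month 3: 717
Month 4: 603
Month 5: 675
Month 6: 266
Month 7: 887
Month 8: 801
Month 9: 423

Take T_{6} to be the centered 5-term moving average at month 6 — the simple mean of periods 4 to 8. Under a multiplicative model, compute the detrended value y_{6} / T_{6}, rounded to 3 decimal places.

0.412

Trend T_6 = (603 + 675 + 266 + 887 + 801) / 5 = 3232/5 = 646.40000
Ratio to trend: 266 / 646.40000 = 0.412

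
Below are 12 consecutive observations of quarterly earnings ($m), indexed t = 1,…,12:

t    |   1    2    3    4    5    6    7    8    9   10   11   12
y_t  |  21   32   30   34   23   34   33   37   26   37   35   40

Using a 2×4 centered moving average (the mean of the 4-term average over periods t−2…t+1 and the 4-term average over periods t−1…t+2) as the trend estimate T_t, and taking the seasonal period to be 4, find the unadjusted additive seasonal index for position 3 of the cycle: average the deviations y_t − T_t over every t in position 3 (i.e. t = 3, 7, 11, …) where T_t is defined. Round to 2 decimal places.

Season position 3 occurs at t = 3, 7 (where T_t is defined).
t=3: T_3 = 29.5000; y_3 − T_3 = 30 − 29.5000 = 0.5000
t=7: T_7 = 32.1250; y_7 − T_7 = 33 − 32.1250 = 0.8750
Mean deviation: (0.5000 + 0.8750) / 2 = 0.69

0.69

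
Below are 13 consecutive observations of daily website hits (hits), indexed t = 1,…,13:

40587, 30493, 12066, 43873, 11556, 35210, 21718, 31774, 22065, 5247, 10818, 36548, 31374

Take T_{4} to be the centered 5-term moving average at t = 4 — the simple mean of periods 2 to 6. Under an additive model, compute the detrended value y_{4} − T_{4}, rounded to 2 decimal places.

Trend T_4 = (30493 + 12066 + 43873 + 11556 + 35210) / 5 = 133198/5 = 26639.6000
Detrended value: 43873 − 26639.6000 = 17233.40

17233.40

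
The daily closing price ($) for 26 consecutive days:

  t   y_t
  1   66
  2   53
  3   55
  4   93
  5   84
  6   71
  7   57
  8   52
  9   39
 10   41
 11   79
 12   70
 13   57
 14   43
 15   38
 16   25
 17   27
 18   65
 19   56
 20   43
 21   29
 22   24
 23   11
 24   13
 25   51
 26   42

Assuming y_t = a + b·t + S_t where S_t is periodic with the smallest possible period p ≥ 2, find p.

First differences y_{t+1} − y_t: -13, 2, 38, -9, -13, -14, -5, -13, 2, 38, -9, -13, -14, -5, -13, 2, …
The difference pattern repeats every 7 terms and not for any smaller step, so p = 7.

7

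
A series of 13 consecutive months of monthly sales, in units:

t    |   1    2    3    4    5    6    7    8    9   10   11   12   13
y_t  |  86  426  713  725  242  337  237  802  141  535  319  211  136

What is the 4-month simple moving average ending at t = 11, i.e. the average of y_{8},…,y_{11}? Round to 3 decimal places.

Sum of periods 8–11: 802 + 141 + 535 + 319 = 1797
Divide by 4: 1797 / 4 = 449.250

449.250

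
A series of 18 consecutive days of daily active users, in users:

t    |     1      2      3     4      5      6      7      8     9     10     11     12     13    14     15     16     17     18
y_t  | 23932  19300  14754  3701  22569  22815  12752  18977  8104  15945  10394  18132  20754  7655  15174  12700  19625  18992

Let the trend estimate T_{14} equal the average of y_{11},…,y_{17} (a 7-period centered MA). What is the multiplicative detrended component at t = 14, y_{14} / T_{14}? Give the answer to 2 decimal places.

0.51

Trend T_14 = (10394 + 18132 + 20754 + 7655 + 15174 + 12700 + 19625) / 7 = 104434/7 = 14919.1429
Ratio to trend: 7655 / 14919.1429 = 0.51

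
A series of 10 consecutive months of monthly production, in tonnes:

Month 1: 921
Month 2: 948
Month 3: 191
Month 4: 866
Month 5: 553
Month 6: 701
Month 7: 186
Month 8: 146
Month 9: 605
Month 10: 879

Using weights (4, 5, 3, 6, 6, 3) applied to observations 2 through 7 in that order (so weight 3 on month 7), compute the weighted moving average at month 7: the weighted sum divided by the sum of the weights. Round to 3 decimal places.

571.370

Weighted sum: 4·948 + 5·191 + 3·866 + 6·553 + 6·701 + 3·186 = 3792 + 955 + 2598 + 3318 + 4206 + 558 = 15427
Weight total: 4 + 5 + 3 + 6 + 6 + 3 = 27
WMA = 15427 / 27 = 571.370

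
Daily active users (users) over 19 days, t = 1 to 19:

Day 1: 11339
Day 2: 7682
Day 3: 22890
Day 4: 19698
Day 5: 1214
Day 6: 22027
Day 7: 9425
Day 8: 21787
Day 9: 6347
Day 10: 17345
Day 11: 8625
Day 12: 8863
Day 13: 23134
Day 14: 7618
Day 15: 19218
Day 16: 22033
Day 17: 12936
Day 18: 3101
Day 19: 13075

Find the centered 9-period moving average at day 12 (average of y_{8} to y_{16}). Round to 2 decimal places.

14996.67

Sum of periods 8–16: 21787 + 6347 + 17345 + 8625 + 8863 + 23134 + 7618 + 19218 + 22033 = 134970
Divide by 9: 134970 / 9 = 14996.67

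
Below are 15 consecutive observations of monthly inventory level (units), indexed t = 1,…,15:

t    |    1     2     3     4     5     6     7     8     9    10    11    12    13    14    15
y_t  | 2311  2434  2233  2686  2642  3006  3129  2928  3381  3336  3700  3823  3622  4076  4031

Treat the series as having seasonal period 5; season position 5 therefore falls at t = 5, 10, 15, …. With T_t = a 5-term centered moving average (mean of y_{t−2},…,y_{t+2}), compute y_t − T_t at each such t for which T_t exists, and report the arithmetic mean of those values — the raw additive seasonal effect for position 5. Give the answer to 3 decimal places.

-97.400

Season position 5 occurs at t = 5, 10 (where T_t is defined).
t=5: T_5 = 2739.20000; y_5 − T_5 = 2642 − 2739.20000 = -97.20000
t=10: T_10 = 3433.60000; y_10 − T_10 = 3336 − 3433.60000 = -97.60000
Mean deviation: (-97.20000 + -97.60000) / 2 = -97.400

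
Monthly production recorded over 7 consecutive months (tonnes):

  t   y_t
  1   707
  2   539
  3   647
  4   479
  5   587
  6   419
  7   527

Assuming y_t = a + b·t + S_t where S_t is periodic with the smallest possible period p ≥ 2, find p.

2

First differences y_{t+1} − y_t: -168, 108, -168, 108, -168, 108, …
The difference pattern repeats every 2 terms and not for any smaller step, so p = 2.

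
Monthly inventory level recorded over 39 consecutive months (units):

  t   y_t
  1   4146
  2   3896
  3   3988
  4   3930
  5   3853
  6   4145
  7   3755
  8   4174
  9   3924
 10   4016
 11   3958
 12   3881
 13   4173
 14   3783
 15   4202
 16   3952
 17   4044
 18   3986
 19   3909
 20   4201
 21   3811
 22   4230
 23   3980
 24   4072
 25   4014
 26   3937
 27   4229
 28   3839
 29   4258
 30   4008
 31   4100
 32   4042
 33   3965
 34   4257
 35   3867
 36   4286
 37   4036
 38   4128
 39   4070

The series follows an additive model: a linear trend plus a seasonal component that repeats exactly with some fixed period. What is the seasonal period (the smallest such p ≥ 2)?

First differences y_{t+1} − y_t: -250, 92, -58, -77, 292, -390, 419, -250, 92, -58, -77, 292, -390, 419, -250, 92, …
The difference pattern repeats every 7 terms and not for any smaller step, so p = 7.

7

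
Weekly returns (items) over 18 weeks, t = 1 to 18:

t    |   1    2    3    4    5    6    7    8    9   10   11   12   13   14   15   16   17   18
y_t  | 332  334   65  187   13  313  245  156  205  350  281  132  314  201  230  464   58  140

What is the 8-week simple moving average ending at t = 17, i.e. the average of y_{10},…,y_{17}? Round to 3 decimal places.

Sum of periods 10–17: 350 + 281 + 132 + 314 + 201 + 230 + 464 + 58 = 2030
Divide by 8: 2030 / 8 = 253.750

253.750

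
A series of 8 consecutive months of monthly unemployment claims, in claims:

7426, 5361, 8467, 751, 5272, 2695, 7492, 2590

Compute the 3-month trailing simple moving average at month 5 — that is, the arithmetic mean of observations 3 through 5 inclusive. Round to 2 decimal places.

Sum of periods 3–5: 8467 + 751 + 5272 = 14490
Divide by 3: 14490 / 3 = 4830.00

4830.00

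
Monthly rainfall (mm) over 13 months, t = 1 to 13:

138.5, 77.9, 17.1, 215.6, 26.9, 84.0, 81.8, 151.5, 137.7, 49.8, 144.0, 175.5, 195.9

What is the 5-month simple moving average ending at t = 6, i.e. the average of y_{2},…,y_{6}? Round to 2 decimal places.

84.30

Sum of periods 2–6: 77.9 + 17.1 + 215.6 + 26.9 + 84.0 = 421.5
Divide by 5: 421.5 / 5 = 84.30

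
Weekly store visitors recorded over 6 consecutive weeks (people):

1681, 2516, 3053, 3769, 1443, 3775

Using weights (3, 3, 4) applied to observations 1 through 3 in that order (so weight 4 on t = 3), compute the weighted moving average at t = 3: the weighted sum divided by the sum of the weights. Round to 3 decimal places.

2480.300

Weighted sum: 3·1681 + 3·2516 + 4·3053 = 5043 + 7548 + 12212 = 24803
Weight total: 3 + 3 + 4 = 10
WMA = 24803 / 10 = 2480.300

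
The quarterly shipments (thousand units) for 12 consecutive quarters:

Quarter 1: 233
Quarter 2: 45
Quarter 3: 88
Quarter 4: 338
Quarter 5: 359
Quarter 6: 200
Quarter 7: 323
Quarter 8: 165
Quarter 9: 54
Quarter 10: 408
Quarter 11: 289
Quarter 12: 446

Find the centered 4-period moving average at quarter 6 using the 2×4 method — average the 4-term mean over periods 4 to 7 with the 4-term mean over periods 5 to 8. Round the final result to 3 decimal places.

Sum over 4–7: 338 + 359 + 200 + 323 = 1220
Sum over 5–8: 359 + 200 + 323 + 165 = 1047
CMA at t=6 = (1220 + 1047) / (2·4) = 2267 / 8 = 283.375

283.375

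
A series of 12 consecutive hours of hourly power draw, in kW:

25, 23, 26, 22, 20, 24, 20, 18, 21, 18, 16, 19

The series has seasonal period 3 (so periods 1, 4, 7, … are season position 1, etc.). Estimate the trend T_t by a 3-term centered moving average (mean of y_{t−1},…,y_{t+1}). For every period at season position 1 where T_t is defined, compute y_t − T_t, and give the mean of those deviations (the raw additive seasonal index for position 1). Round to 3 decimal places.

-0.556

Season position 1 occurs at t = 4, 7, 10 (where T_t is defined).
t=4: T_4 = 22.66667; y_4 − T_4 = 22 − 22.66667 = -0.66667
t=7: T_7 = 20.66667; y_7 − T_7 = 20 − 20.66667 = -0.66667
t=10: T_10 = 18.33333; y_10 − T_10 = 18 − 18.33333 = -0.33333
Mean deviation: (-0.66667 + -0.66667 + -0.33333) / 3 = -0.556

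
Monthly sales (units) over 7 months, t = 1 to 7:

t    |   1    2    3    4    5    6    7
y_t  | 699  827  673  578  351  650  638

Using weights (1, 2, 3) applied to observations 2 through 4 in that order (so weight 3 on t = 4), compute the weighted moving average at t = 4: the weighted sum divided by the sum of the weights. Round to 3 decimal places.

651.167

Weighted sum: 1·827 + 2·673 + 3·578 = 827 + 1346 + 1734 = 3907
Weight total: 1 + 2 + 3 = 6
WMA = 3907 / 6 = 651.167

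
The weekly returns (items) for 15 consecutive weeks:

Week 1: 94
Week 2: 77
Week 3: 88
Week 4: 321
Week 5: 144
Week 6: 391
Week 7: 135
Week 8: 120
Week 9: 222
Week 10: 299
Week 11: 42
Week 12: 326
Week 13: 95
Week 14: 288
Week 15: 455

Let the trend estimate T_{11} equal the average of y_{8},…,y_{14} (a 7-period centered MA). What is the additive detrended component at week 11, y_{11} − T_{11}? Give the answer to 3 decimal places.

Trend T_11 = (120 + 222 + 299 + 42 + 326 + 95 + 288) / 7 = 1392/7 = 198.85714
Detrended value: 42 − 198.85714 = -156.857

-156.857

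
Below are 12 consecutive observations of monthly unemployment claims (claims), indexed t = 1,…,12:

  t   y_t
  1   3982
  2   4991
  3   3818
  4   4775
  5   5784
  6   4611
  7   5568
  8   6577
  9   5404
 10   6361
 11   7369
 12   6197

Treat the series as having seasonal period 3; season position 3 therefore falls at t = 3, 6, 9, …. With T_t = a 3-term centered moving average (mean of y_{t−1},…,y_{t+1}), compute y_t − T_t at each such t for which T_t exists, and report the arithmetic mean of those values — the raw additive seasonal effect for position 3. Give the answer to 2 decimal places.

-710.00

Season position 3 occurs at t = 3, 6, 9 (where T_t is defined).
t=3: T_3 = 4528.0000; y_3 − T_3 = 3818 − 4528.0000 = -710.0000
t=6: T_6 = 5321.0000; y_6 − T_6 = 4611 − 5321.0000 = -710.0000
t=9: T_9 = 6114.0000; y_9 − T_9 = 5404 − 6114.0000 = -710.0000
Mean deviation: (-710.0000 + -710.0000 + -710.0000) / 3 = -710.00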